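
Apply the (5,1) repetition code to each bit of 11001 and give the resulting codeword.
Repeat each bit 5× and concatenate:
1→11111  1→11111  0→00000  0→00000  1→11111
Codeword = 1111111111000000000011111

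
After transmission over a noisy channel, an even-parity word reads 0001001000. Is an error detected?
Sum of received bits: 0+0+0+1+0+0+1+0+0+0 = 2; 2 mod 2 = 0. Result is 0 → no error detected.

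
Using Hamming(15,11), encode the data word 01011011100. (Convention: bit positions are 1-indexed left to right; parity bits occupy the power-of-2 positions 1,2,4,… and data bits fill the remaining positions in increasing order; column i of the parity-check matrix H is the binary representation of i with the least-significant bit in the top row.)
Codeword c = d · G (mod 2), d = 01011011100:
  c[0] = d·G[:,0] = (01011011100)·(11011010101) mod 2 = 0+1+0+1+1+0+1+0+1+0+0 mod 2 = 1
  c[1] = d·G[:,1] = (01011011100)·(10110110011) mod 2 = 0+0+0+1+0+0+1+0+0+0+0 mod 2 = 0
  c[2] = d·G[:,2] = (01011011100)·(10000000000) mod 2 = 0+0+0+0+0+0+0+0+0+0+0 mod 2 = 0
  c[3] = d·G[:,3] = (01011011100)·(01110001111) mod 2 = 0+1+0+1+0+0+0+1+1+0+0 mod 2 = 0
  c[4] = d·G[:,4] = (01011011100)·(01000000000) mod 2 = 0+1+0+0+0+0+0+0+0+0+0 mod 2 = 1
  c[5] = d·G[:,5] = (01011011100)·(00100000000) mod 2 = 0+0+0+0+0+0+0+0+0+0+0 mod 2 = 0
  c[6] = d·G[:,6] = (01011011100)·(00010000000) mod 2 = 0+0+0+1+0+0+0+0+0+0+0 mod 2 = 1
  c[7] = d·G[:,7] = (01011011100)·(00001111111) mod 2 = 0+0+0+0+1+0+1+1+1+0+0 mod 2 = 0
  c[8] = d·G[:,8] = (01011011100)·(00001000000) mod 2 = 0+0+0+0+1+0+0+0+0+0+0 mod 2 = 1
  c[9] = d·G[:,9] = (01011011100)·(00000100000) mod 2 = 0+0+0+0+0+0+0+0+0+0+0 mod 2 = 0
  c[10] = d·G[:,10] = (01011011100)·(00000010000) mod 2 = 0+0+0+0+0+0+1+0+0+0+0 mod 2 = 1
  c[11] = d·G[:,11] = (01011011100)·(00000001000) mod 2 = 0+0+0+0+0+0+0+1+0+0+0 mod 2 = 1
  c[12] = d·G[:,12] = (01011011100)·(00000000100) mod 2 = 0+0+0+0+0+0+0+0+1+0+0 mod 2 = 1
  c[13] = d·G[:,13] = (01011011100)·(00000000010) mod 2 = 0+0+0+0+0+0+0+0+0+0+0 mod 2 = 0
  c[14] = d·G[:,14] = (01011011100)·(00000000001) mod 2 = 0+0+0+0+0+0+0+0+0+0+0 mod 2 = 0
Codeword = 100010101011100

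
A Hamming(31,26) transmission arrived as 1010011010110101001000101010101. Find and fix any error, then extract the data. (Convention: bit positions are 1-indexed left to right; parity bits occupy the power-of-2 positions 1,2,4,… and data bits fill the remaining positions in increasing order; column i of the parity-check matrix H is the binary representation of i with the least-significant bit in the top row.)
Syndrome s = H · r^T (mod 2), r = 1010011010110101001000101010101:
  s[0] = (1010101010101010101010101010101)·(1010011010110101001000101010101) mod 2 = 1+0+1+0+0+0+1+0+1+0+1+0+0+0+0+0+0+0+1+0+0+0+1+0+1+0+1+0+1+0+1 mod 2 = 1
  s[1] = (0110011001100110011001100110011)·(1010011010110101001000101010101) mod 2 = 0+0+1+0+0+1+1+0+0+0+1+0+0+1+0+0+0+0+1+0+0+0+1+0+0+0+1+0+0+0+1 mod 2 = 1
  s[2] = (0001111000011110000111100001111)·(1010011010110101001000101010101) mod 2 = 0+0+0+0+0+1+1+0+0+0+0+1+0+1+0+0+0+0+0+0+0+0+1+0+0+0+0+0+1+0+1 mod 2 = 1
  s[3] = (0000000111111110000000011111111)·(1010011010110101001000101010101) mod 2 = 0+0+0+0+0+0+0+0+1+0+1+1+0+1+0+0+0+0+0+0+0+0+0+0+1+0+1+0+1+0+1 mod 2 = 0
  s[4] = (0000000000000001111111111111111)·(1010011010110101001000101010101) mod 2 = 0+0+0+0+0+0+0+0+0+0+0+0+0+0+0+1+0+0+1+0+0+0+1+0+1+0+1+0+1+0+1 mod 2 = 1
Syndrome = 11101
Column 23 of H equals this syndrome → error at bit 23 (1-indexed).
Flip bit 23: 1010011010110101001000101010101 → 1010011010110101001000001010101
Extract data bits at positions {3,5,6,7,9,10,11,12,13,14,15,17,18,19,20,21,22,23,24,25,26,27,28,29,30,31}: 10111011010001000001010101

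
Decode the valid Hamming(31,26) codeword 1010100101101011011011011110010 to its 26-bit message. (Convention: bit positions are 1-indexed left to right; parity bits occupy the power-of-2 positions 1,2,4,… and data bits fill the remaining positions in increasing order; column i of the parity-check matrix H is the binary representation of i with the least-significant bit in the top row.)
Parity bits occupy power-of-2 positions; data bits are at positions {3,5,6,7,9,10,11,12,13,14,15,17,18,19,20,21,22,23,24,25,26,27,28,29,30,31} (1-indexed).
Extract: c[3]=1 c[5]=1 c[6]=0 c[7]=0 c[9]=0 c[10]=1 c[11]=1 c[12]=0 c[13]=1 c[14]=0 c[15]=1 c[17]=0 c[18]=1 c[19]=1 c[20]=0 c[21]=1 c[22]=1 c[23]=0 c[24]=1 c[25]=1 c[26]=1 c[27]=1 c[28]=0 c[29]=0 c[30]=1 c[31]=0
Data = 11000110101011011011110010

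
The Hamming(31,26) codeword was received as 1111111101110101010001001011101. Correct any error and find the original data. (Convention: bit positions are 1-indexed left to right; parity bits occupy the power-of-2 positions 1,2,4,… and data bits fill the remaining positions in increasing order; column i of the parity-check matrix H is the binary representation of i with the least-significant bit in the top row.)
Syndrome s = H · r^T (mod 2), r = 1111111101110101010001001011101:
  s[0] = (1010101010101010101010101010101)·(1111111101110101010001001011101) mod 2 = 1+0+1+0+1+0+1+0+0+0+1+0+0+0+0+0+0+0+0+0+0+0+0+0+1+0+1+0+1+0+1 mod 2 = 1
  s[1] = (0110011001100110011001100110011)·(1111111101110101010001001011101) mod 2 = 0+1+1+0+0+1+1+0+0+1+1+0+0+1+0+0+0+1+0+0+0+1+0+0+0+0+1+0+0+0+1 mod 2 = 1
  s[2] = (0001111000011110000111100001111)·(1111111101110101010001001011101) mod 2 = 0+0+0+1+1+1+1+0+0+0+0+1+0+1+0+0+0+0+0+0+0+1+0+0+0+0+0+1+1+0+1 mod 2 = 0
  s[3] = (0000000111111110000000011111111)·(1111111101110101010001001011101) mod 2 = 0+0+0+0+0+0+0+1+0+1+1+1+0+1+0+0+0+0+0+0+0+0+0+0+1+0+1+1+1+0+1 mod 2 = 0
  s[4] = (0000000000000001111111111111111)·(1111111101110101010001001011101) mod 2 = 0+0+0+0+0+0+0+0+0+0+0+0+0+0+0+1+0+1+0+0+0+1+0+0+1+0+1+1+1+0+1 mod 2 = 0
Syndrome = 11000
Column 3 of H equals this syndrome → error at bit 3 (1-indexed).
Flip bit 3: 1111111101110101010001001011101 → 1101111101110101010001001011101
Extract data bits at positions {3,5,6,7,9,10,11,12,13,14,15,17,18,19,20,21,22,23,24,25,26,27,28,29,30,31}: 01110111010010001001011101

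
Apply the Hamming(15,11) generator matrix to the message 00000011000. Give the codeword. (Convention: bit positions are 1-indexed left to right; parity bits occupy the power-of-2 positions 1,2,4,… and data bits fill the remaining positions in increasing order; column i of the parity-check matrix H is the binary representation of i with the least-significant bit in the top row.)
Codeword c = d · G (mod 2), d = 00000011000:
  c[0] = d·G[:,0] = (00000011000)·(11011010101) mod 2 = 0+0+0+0+0+0+1+0+0+0+0 mod 2 = 1
  c[1] = d·G[:,1] = (00000011000)·(10110110011) mod 2 = 0+0+0+0+0+0+1+0+0+0+0 mod 2 = 1
  c[2] = d·G[:,2] = (00000011000)·(10000000000) mod 2 = 0+0+0+0+0+0+0+0+0+0+0 mod 2 = 0
  c[3] = d·G[:,3] = (00000011000)·(01110001111) mod 2 = 0+0+0+0+0+0+0+1+0+0+0 mod 2 = 1
  c[4] = d·G[:,4] = (00000011000)·(01000000000) mod 2 = 0+0+0+0+0+0+0+0+0+0+0 mod 2 = 0
  c[5] = d·G[:,5] = (00000011000)·(00100000000) mod 2 = 0+0+0+0+0+0+0+0+0+0+0 mod 2 = 0
  c[6] = d·G[:,6] = (00000011000)·(00010000000) mod 2 = 0+0+0+0+0+0+0+0+0+0+0 mod 2 = 0
  c[7] = d·G[:,7] = (00000011000)·(00001111111) mod 2 = 0+0+0+0+0+0+1+1+0+0+0 mod 2 = 0
  c[8] = d·G[:,8] = (00000011000)·(00001000000) mod 2 = 0+0+0+0+0+0+0+0+0+0+0 mod 2 = 0
  c[9] = d·G[:,9] = (00000011000)·(00000100000) mod 2 = 0+0+0+0+0+0+0+0+0+0+0 mod 2 = 0
  c[10] = d·G[:,10] = (00000011000)·(00000010000) mod 2 = 0+0+0+0+0+0+1+0+0+0+0 mod 2 = 1
  c[11] = d·G[:,11] = (00000011000)·(00000001000) mod 2 = 0+0+0+0+0+0+0+1+0+0+0 mod 2 = 1
  c[12] = d·G[:,12] = (00000011000)·(00000000100) mod 2 = 0+0+0+0+0+0+0+0+0+0+0 mod 2 = 0
  c[13] = d·G[:,13] = (00000011000)·(00000000010) mod 2 = 0+0+0+0+0+0+0+0+0+0+0 mod 2 = 0
  c[14] = d·G[:,14] = (00000011000)·(00000000001) mod 2 = 0+0+0+0+0+0+0+0+0+0+0 mod 2 = 0
Codeword = 110100000011000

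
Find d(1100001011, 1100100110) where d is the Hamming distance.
XOR = 0000101101, count of 1s = 4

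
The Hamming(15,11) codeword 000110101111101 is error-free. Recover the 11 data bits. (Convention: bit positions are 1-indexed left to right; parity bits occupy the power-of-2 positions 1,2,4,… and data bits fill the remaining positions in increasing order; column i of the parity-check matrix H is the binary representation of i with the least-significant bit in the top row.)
Parity bits occupy power-of-2 positions; data bits are at positions {3,5,6,7,9,10,11,12,13,14,15} (1-indexed).
Extract: c[3]=0 c[5]=1 c[6]=0 c[7]=1 c[9]=1 c[10]=1 c[11]=1 c[12]=1 c[13]=1 c[14]=0 c[15]=1
Data = 01011111101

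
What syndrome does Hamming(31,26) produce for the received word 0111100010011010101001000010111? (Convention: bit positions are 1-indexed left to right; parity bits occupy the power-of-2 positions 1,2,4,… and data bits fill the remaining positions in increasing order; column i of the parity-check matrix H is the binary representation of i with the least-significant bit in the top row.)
Syndrome s = H · r^T (mod 2), r = 0111100010011010101001000010111:
  s[0] = (1010101010101010101010101010101)·(0111100010011010101001000010111) mod 2 = 0+0+1+0+1+0+0+0+1+0+0+0+1+0+1+0+1+0+1+0+0+0+0+0+0+0+1+0+1+0+1 mod 2 = 0
  s[1] = (0110011001100110011001100110011)·(0111100010011010101001000010111) mod 2 = 0+1+1+0+0+0+0+0+0+0+0+0+0+0+1+0+0+0+1+0+0+1+0+0+0+0+1+0+0+1+1 mod 2 = 0
  s[2] = (0001111000011110000111100001111)·(0111100010011010101001000010111) mod 2 = 0+0+0+1+1+0+0+0+0+0+0+1+1+0+1+0+0+0+0+0+0+1+0+0+0+0+0+0+1+1+1 mod 2 = 1
  s[3] = (0000000111111110000000011111111)·(0111100010011010101001000010111) mod 2 = 0+0+0+0+0+0+0+0+1+0+0+1+1+0+1+0+0+0+0+0+0+0+0+0+0+0+1+0+1+1+1 mod 2 = 0
  s[4] = (0000000000000001111111111111111)·(0111100010011010101001000010111) mod 2 = 0+0+0+0+0+0+0+0+0+0+0+0+0+0+0+0+1+0+1+0+0+1+0+0+0+0+1+0+1+1+1 mod 2 = 1
Syndrome = 00101
Non-zero syndrome: error at position 20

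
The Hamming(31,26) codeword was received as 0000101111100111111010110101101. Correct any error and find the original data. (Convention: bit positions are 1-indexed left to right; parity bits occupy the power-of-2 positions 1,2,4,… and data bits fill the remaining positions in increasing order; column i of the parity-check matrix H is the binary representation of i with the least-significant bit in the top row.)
Syndrome s = H · r^T (mod 2), r = 0000101111100111111010110101101:
  s[0] = (1010101010101010101010101010101)·(0000101111100111111010110101101) mod 2 = 0+0+0+0+1+0+1+0+1+0+1+0+0+0+1+0+1+0+1+0+1+0+1+0+0+0+0+0+1+0+1 mod 2 = 1
  s[1] = (0110011001100110011001100110011)·(0000101111100111111010110101101) mod 2 = 0+0+0+0+0+0+1+0+0+1+1+0+0+1+1+0+0+1+1+0+0+0+1+0+0+1+0+0+0+0+1 mod 2 = 0
  s[2] = (0001111000011110000111100001111)·(0000101111100111111010110101101) mod 2 = 0+0+0+0+1+0+1+0+0+0+0+0+0+1+1+0+0+0+0+0+1+0+1+0+0+0+0+1+1+0+1 mod 2 = 1
  s[3] = (0000000111111110000000011111111)·(0000101111100111111010110101101) mod 2 = 0+0+0+0+0+0+0+1+1+1+1+0+0+1+1+0+0+0+0+0+0+0+0+1+0+1+0+1+1+0+1 mod 2 = 1
  s[4] = (0000000000000001111111111111111)·(0000101111100111111010110101101) mod 2 = 0+0+0+0+0+0+0+0+0+0+0+0+0+0+0+1+1+1+1+0+1+0+1+1+0+1+0+1+1+0+1 mod 2 = 1
Syndrome = 10111
Column 29 of H equals this syndrome → error at bit 29 (1-indexed).
Flip bit 29: 0000101111100111111010110101101 → 0000101111100111111010110101001
Extract data bits at positions {3,5,6,7,9,10,11,12,13,14,15,17,18,19,20,21,22,23,24,25,26,27,28,29,30,31}: 01011110011111010110101001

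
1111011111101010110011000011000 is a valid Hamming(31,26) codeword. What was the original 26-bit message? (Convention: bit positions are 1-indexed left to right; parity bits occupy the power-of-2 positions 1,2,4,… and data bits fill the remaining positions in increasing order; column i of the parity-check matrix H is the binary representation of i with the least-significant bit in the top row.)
Parity bits occupy power-of-2 positions; data bits are at positions {3,5,6,7,9,10,11,12,13,14,15,17,18,19,20,21,22,23,24,25,26,27,28,29,30,31} (1-indexed).
Extract: c[3]=1 c[5]=0 c[6]=1 c[7]=1 c[9]=1 c[10]=1 c[11]=1 c[12]=0 c[13]=1 c[14]=0 c[15]=1 c[17]=1 c[18]=1 c[19]=0 c[20]=0 c[21]=1 c[22]=1 c[23]=0 c[24]=0 c[25]=0 c[26]=0 c[27]=1 c[28]=1 c[29]=0 c[30]=0 c[31]=0
Data = 10111110101110011000011000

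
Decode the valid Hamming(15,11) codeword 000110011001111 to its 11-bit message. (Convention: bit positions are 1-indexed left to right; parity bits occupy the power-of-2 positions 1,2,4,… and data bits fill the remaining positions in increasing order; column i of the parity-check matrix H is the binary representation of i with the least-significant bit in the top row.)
Parity bits occupy power-of-2 positions; data bits are at positions {3,5,6,7,9,10,11,12,13,14,15} (1-indexed).
Extract: c[3]=0 c[5]=1 c[6]=0 c[7]=0 c[9]=1 c[10]=0 c[11]=0 c[12]=1 c[13]=1 c[14]=1 c[15]=1
Data = 01001001111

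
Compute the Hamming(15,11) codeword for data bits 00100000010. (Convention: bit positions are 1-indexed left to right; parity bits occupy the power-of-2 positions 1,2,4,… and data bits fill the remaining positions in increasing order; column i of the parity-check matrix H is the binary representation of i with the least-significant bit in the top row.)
Codeword c = d · G (mod 2), d = 00100000010:
  c[0] = d·G[:,0] = (00100000010)·(11011010101) mod 2 = 0+0+0+0+0+0+0+0+0+0+0 mod 2 = 0
  c[1] = d·G[:,1] = (00100000010)·(10110110011) mod 2 = 0+0+1+0+0+0+0+0+0+1+0 mod 2 = 0
  c[2] = d·G[:,2] = (00100000010)·(10000000000) mod 2 = 0+0+0+0+0+0+0+0+0+0+0 mod 2 = 0
  c[3] = d·G[:,3] = (00100000010)·(01110001111) mod 2 = 0+0+1+0+0+0+0+0+0+1+0 mod 2 = 0
  c[4] = d·G[:,4] = (00100000010)·(01000000000) mod 2 = 0+0+0+0+0+0+0+0+0+0+0 mod 2 = 0
  c[5] = d·G[:,5] = (00100000010)·(00100000000) mod 2 = 0+0+1+0+0+0+0+0+0+0+0 mod 2 = 1
  c[6] = d·G[:,6] = (00100000010)·(00010000000) mod 2 = 0+0+0+0+0+0+0+0+0+0+0 mod 2 = 0
  c[7] = d·G[:,7] = (00100000010)·(00001111111) mod 2 = 0+0+0+0+0+0+0+0+0+1+0 mod 2 = 1
  c[8] = d·G[:,8] = (00100000010)·(00001000000) mod 2 = 0+0+0+0+0+0+0+0+0+0+0 mod 2 = 0
  c[9] = d·G[:,9] = (00100000010)·(00000100000) mod 2 = 0+0+0+0+0+0+0+0+0+0+0 mod 2 = 0
  c[10] = d·G[:,10] = (00100000010)·(00000010000) mod 2 = 0+0+0+0+0+0+0+0+0+0+0 mod 2 = 0
  c[11] = d·G[:,11] = (00100000010)·(00000001000) mod 2 = 0+0+0+0+0+0+0+0+0+0+0 mod 2 = 0
  c[12] = d·G[:,12] = (00100000010)·(00000000100) mod 2 = 0+0+0+0+0+0+0+0+0+0+0 mod 2 = 0
  c[13] = d·G[:,13] = (00100000010)·(00000000010) mod 2 = 0+0+0+0+0+0+0+0+0+1+0 mod 2 = 1
  c[14] = d·G[:,14] = (00100000010)·(00000000001) mod 2 = 0+0+0+0+0+0+0+0+0+0+0 mod 2 = 0
Codeword = 000001010000010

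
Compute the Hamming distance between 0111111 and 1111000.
XOR = 1000111, count of 1s = 4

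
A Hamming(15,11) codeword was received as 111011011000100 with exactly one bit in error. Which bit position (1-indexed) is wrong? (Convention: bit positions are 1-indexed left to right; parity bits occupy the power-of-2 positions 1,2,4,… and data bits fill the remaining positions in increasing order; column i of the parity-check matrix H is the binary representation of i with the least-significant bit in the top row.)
Syndrome s = H · r^T (mod 2), r = 111011011000100:
  s[0] = (101010101010101)·(111011011000100) mod 2 = 1+0+1+0+1+0+0+0+1+0+0+0+1+0+0 mod 2 = 1
  s[1] = (011001100110011)·(111011011000100) mod 2 = 0+1+1+0+0+1+0+0+0+0+0+0+0+0+0 mod 2 = 1
  s[2] = (000111100001111)·(111011011000100) mod 2 = 0+0+0+0+1+1+0+0+0+0+0+0+1+0+0 mod 2 = 1
  s[3] = (000000011111111)·(111011011000100) mod 2 = 0+0+0+0+0+0+0+1+1+0+0+0+1+0+0 mod 2 = 1
Syndrome = 1111
Column i of H is the binary representation of i, so the syndrome is the binary index of the flipped bit.
Read s = 1111 with s[0] as LSB: 1·2^0 + 1·2^1 + 1·2^2 + 1·2^3 = 15.
Error is at bit position 15.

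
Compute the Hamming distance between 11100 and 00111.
XOR = 11011, count of 1s = 4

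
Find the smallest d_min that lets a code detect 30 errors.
Detecting e errors requires d_min ≥ e + 1 = 30 + 1 = 31.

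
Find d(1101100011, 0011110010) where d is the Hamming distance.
XOR = 1110010001, count of 1s = 5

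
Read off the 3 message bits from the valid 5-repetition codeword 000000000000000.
Split into 5-bit blocks: 00000 00000 00000
Data = 000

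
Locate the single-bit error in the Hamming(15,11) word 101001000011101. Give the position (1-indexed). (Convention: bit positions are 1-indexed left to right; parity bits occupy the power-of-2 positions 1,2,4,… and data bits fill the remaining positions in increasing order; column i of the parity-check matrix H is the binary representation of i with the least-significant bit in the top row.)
Syndrome s = H · r^T (mod 2), r = 101001000011101:
  s[0] = (101010101010101)·(101001000011101) mod 2 = 1+0+1+0+0+0+0+0+0+0+1+0+1+0+1 mod 2 = 1
  s[1] = (011001100110011)·(101001000011101) mod 2 = 0+0+1+0+0+1+0+0+0+0+1+0+0+0+1 mod 2 = 0
  s[2] = (000111100001111)·(101001000011101) mod 2 = 0+0+0+0+0+1+0+0+0+0+0+1+1+0+1 mod 2 = 0
  s[3] = (000000011111111)·(101001000011101) mod 2 = 0+0+0+0+0+0+0+0+0+0+1+1+1+0+1 mod 2 = 0
Syndrome = 1000
Column i of H is the binary representation of i, so the syndrome is the binary index of the flipped bit.
Read s = 1000 with s[0] as LSB: 1·2^0 + 0·2^1 + 0·2^2 + 0·2^3 = 1.
Error is at bit position 1.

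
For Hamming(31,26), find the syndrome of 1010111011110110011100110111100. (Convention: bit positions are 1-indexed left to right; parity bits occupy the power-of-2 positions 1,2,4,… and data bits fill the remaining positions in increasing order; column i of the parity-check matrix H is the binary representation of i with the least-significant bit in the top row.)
Syndrome s = H · r^T (mod 2), r = 1010111011110110011100110111100:
  s[0] = (1010101010101010101010101010101)·(1010111011110110011100110111100) mod 2 = 1+0+1+0+1+0+1+0+1+0+1+0+0+0+1+0+0+0+1+0+0+0+1+0+0+0+1+0+1+0+0 mod 2 = 1
  s[1] = (0110011001100110011001100110011)·(1010111011110110011100110111100) mod 2 = 0+0+1+0+0+1+1+0+0+1+1+0+0+1+1+0+0+1+1+0+0+0+1+0+0+1+1+0+0+0+0 mod 2 = 0
  s[2] = (0001111000011110000111100001111)·(1010111011110110011100110111100) mod 2 = 0+0+0+0+1+1+1+0+0+0+0+1+0+1+1+0+0+0+0+1+0+0+1+0+0+0+0+1+1+0+0 mod 2 = 0
  s[3] = (0000000111111110000000011111111)·(1010111011110110011100110111100) mod 2 = 0+0+0+0+0+0+0+0+1+1+1+1+0+1+1+0+0+0+0+0+0+0+0+1+0+1+1+1+1+0+0 mod 2 = 1
  s[4] = (0000000000000001111111111111111)·(1010111011110110011100110111100) mod 2 = 0+0+0+0+0+0+0+0+0+0+0+0+0+0+0+0+0+1+1+1+0+0+1+1+0+1+1+1+1+0+0 mod 2 = 1
Syndrome = 10011
Non-zero syndrome: error at position 25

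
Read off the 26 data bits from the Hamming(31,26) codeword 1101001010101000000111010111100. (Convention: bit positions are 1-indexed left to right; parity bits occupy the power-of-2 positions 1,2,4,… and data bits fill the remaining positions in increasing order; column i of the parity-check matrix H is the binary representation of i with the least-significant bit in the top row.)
Parity bits occupy power-of-2 positions; data bits are at positions {3,5,6,7,9,10,11,12,13,14,15,17,18,19,20,21,22,23,24,25,26,27,28,29,30,31} (1-indexed).
Extract: c[3]=0 c[5]=0 c[6]=0 c[7]=1 c[9]=1 c[10]=0 c[11]=1 c[12]=0 c[13]=1 c[14]=0 c[15]=0 c[17]=0 c[18]=0 c[19]=0 c[20]=1 c[21]=1 c[22]=1 c[23]=0 c[24]=1 c[25]=0 c[26]=1 c[27]=1 c[28]=1 c[29]=1 c[30]=0 c[31]=0
Data = 00011010100000111010111100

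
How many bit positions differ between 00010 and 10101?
XOR = 10111, count of 1s = 4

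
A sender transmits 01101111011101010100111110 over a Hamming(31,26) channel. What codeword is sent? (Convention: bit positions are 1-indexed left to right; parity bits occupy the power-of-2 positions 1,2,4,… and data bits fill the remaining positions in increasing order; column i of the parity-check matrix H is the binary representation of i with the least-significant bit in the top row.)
Codeword c = d · G (mod 2), d = 01101111011101010100111110:
  c[0] = d·G[:,0] = (01101111011101010100111110)·(11011010101101010101010101) mod 2 = 0+1+0+0+1+0+1+0+0+0+1+1+0+1+0+1+0+1+0+0+0+1+0+1+0+0 mod 2 = 0
  c[1] = d·G[:,1] = (01101111011101010100111110)·(10110110011011001100110011) mod 2 = 0+0+1+0+0+1+1+0+0+1+1+0+0+1+0+0+0+1+0+0+1+1+0+0+1+0 mod 2 = 0
  c[2] = d·G[:,2] = (01101111011101010100111110)·(10000000000000000000000000) mod 2 = 0+0+0+0+0+0+0+0+0+0+0+0+0+0+0+0+0+0+0+0+0+0+0+0+0+0 mod 2 = 0
  c[3] = d·G[:,3] = (01101111011101010100111110)·(01110001111000111100001111) mod 2 = 0+1+1+0+0+0+0+1+0+1+1+0+0+0+0+1+0+1+0+0+0+0+1+1+1+0 mod 2 = 0
  c[4] = d·G[:,4] = (01101111011101010100111110)·(01000000000000000000000000) mod 2 = 0+1+0+0+0+0+0+0+0+0+0+0+0+0+0+0+0+0+0+0+0+0+0+0+0+0 mod 2 = 1
  c[5] = d·G[:,5] = (01101111011101010100111110)·(00100000000000000000000000) mod 2 = 0+0+1+0+0+0+0+0+0+0+0+0+0+0+0+0+0+0+0+0+0+0+0+0+0+0 mod 2 = 1
  c[6] = d·G[:,6] = (01101111011101010100111110)·(00010000000000000000000000) mod 2 = 0+0+0+0+0+0+0+0+0+0+0+0+0+0+0+0+0+0+0+0+0+0+0+0+0+0 mod 2 = 0
  c[7] = d·G[:,7] = (01101111011101010100111110)·(00001111111000000011111111) mod 2 = 0+0+0+0+1+1+1+1+0+1+1+0+0+0+0+0+0+0+0+0+1+1+1+1+1+0 mod 2 = 1
  c[8] = d·G[:,8] = (01101111011101010100111110)·(00001000000000000000000000) mod 2 = 0+0+0+0+1+0+0+0+0+0+0+0+0+0+0+0+0+0+0+0+0+0+0+0+0+0 mod 2 = 1
  c[9] = d·G[:,9] = (01101111011101010100111110)·(00000100000000000000000000) mod 2 = 0+0+0+0+0+1+0+0+0+0+0+0+0+0+0+0+0+0+0+0+0+0+0+0+0+0 mod 2 = 1
  c[10] = d·G[:,10] = (01101111011101010100111110)·(00000010000000000000000000) mod 2 = 0+0+0+0+0+0+1+0+0+0+0+0+0+0+0+0+0+0+0+0+0+0+0+0+0+0 mod 2 = 1
  c[11] = d·G[:,11] = (01101111011101010100111110)·(00000001000000000000000000) mod 2 = 0+0+0+0+0+0+0+1+0+0+0+0+0+0+0+0+0+0+0+0+0+0+0+0+0+0 mod 2 = 1
  c[12] = d·G[:,12] = (01101111011101010100111110)·(00000000100000000000000000) mod 2 = 0+0+0+0+0+0+0+0+0+0+0+0+0+0+0+0+0+0+0+0+0+0+0+0+0+0 mod 2 = 0
  c[13] = d·G[:,13] = (01101111011101010100111110)·(00000000010000000000000000) mod 2 = 0+0+0+0+0+0+0+0+0+1+0+0+0+0+0+0+0+0+0+0+0+0+0+0+0+0 mod 2 = 1
  c[14] = d·G[:,14] = (01101111011101010100111110)·(00000000001000000000000000) mod 2 = 0+0+0+0+0+0+0+0+0+0+1+0+0+0+0+0+0+0+0+0+0+0+0+0+0+0 mod 2 = 1
  c[15] = d·G[:,15] = (01101111011101010100111110)·(00000000000111111111111111) mod 2 = 0+0+0+0+0+0+0+0+0+0+0+1+0+1+0+1+0+1+0+0+1+1+1+1+1+0 mod 2 = 1
  c[16] = d·G[:,16] = (01101111011101010100111110)·(00000000000100000000000000) mod 2 = 0+0+0+0+0+0+0+0+0+0+0+1+0+0+0+0+0+0+0+0+0+0+0+0+0+0 mod 2 = 1
  c[17] = d·G[:,17] = (01101111011101010100111110)·(00000000000010000000000000) mod 2 = 0+0+0+0+0+0+0+0+0+0+0+0+0+0+0+0+0+0+0+0+0+0+0+0+0+0 mod 2 = 0
  c[18] = d·G[:,18] = (01101111011101010100111110)·(00000000000001000000000000) mod 2 = 0+0+0+0+0+0+0+0+0+0+0+0+0+1+0+0+0+0+0+0+0+0+0+0+0+0 mod 2 = 1
  c[19] = d·G[:,19] = (01101111011101010100111110)·(00000000000000100000000000) mod 2 = 0+0+0+0+0+0+0+0+0+0+0+0+0+0+0+0+0+0+0+0+0+0+0+0+0+0 mod 2 = 0
  c[20] = d·G[:,20] = (01101111011101010100111110)·(00000000000000010000000000) mod 2 = 0+0+0+0+0+0+0+0+0+0+0+0+0+0+0+1+0+0+0+0+0+0+0+0+0+0 mod 2 = 1
  c[21] = d·G[:,21] = (01101111011101010100111110)·(00000000000000001000000000) mod 2 = 0+0+0+0+0+0+0+0+0+0+0+0+0+0+0+0+0+0+0+0+0+0+0+0+0+0 mod 2 = 0
  c[22] = d·G[:,22] = (01101111011101010100111110)·(00000000000000000100000000) mod 2 = 0+0+0+0+0+0+0+0+0+0+0+0+0+0+0+0+0+1+0+0+0+0+0+0+0+0 mod 2 = 1
  c[23] = d·G[:,23] = (01101111011101010100111110)·(00000000000000000010000000) mod 2 = 0+0+0+0+0+0+0+0+0+0+0+0+0+0+0+0+0+0+0+0+0+0+0+0+0+0 mod 2 = 0
  c[24] = d·G[:,24] = (01101111011101010100111110)·(00000000000000000001000000) mod 2 = 0+0+0+0+0+0+0+0+0+0+0+0+0+0+0+0+0+0+0+0+0+0+0+0+0+0 mod 2 = 0
  c[25] = d·G[:,25] = (01101111011101010100111110)·(00000000000000000000100000) mod 2 = 0+0+0+0+0+0+0+0+0+0+0+0+0+0+0+0+0+0+0+0+1+0+0+0+0+0 mod 2 = 1
  c[26] = d·G[:,26] = (01101111011101010100111110)·(00000000000000000000010000) mod 2 = 0+0+0+0+0+0+0+0+0+0+0+0+0+0+0+0+0+0+0+0+0+1+0+0+0+0 mod 2 = 1
  c[27] = d·G[:,27] = (01101111011101010100111110)·(00000000000000000000001000) mod 2 = 0+0+0+0+0+0+0+0+0+0+0+0+0+0+0+0+0+0+0+0+0+0+1+0+0+0 mod 2 = 1
  c[28] = d·G[:,28] = (01101111011101010100111110)·(00000000000000000000000100) mod 2 = 0+0+0+0+0+0+0+0+0+0+0+0+0+0+0+0+0+0+0+0+0+0+0+1+0+0 mod 2 = 1
  c[29] = d·G[:,29] = (01101111011101010100111110)·(00000000000000000000000010) mod 2 = 0+0+0+0+0+0+0+0+0+0+0+0+0+0+0+0+0+0+0+0+0+0+0+0+1+0 mod 2 = 1
  c[30] = d·G[:,30] = (01101111011101010100111110)·(00000000000000000000000001) mod 2 = 0+0+0+0+0+0+0+0+0+0+0+0+0+0+0+0+0+0+0+0+0+0+0+0+0+0 mod 2 = 0
Codeword = 0000110111110111101010100111110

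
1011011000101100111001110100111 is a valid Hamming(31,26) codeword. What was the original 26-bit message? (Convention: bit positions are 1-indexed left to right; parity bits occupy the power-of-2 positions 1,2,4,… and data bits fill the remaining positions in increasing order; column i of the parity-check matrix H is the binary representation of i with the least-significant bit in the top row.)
Parity bits occupy power-of-2 positions; data bits are at positions {3,5,6,7,9,10,11,12,13,14,15,17,18,19,20,21,22,23,24,25,26,27,28,29,30,31} (1-indexed).
Extract: c[3]=1 c[5]=0 c[6]=1 c[7]=1 c[9]=0 c[10]=0 c[11]=1 c[12]=0 c[13]=1 c[14]=1 c[15]=0 c[17]=1 c[18]=1 c[19]=1 c[20]=0 c[21]=0 c[22]=1 c[23]=1 c[24]=1 c[25]=0 c[26]=1 c[27]=0 c[28]=0 c[29]=1 c[30]=1 c[31]=1
Data = 10110010110111001110100111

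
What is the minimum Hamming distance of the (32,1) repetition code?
d_min = 32 (the only two codewords are 0…0 and 1…1, differing in all 32 positions).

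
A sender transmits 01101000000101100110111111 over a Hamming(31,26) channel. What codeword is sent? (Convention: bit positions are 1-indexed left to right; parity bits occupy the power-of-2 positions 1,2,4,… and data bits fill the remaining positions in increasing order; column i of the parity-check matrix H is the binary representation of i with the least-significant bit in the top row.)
Codeword c = d · G (mod 2), d = 01101000000101100110111111:
  c[0] = d·G[:,0] = (01101000000101100110111111)·(11011010101101010101010101) mod 2 = 0+1+0+0+1+0+0+0+0+0+0+1+0+1+0+0+0+1+0+0+0+1+0+1+0+1 mod 2 = 0
  c[1] = d·G[:,1] = (01101000000101100110111111)·(10110110011011001100110011) mod 2 = 0+0+1+0+0+0+0+0+0+0+0+0+0+1+0+0+0+1+0+0+1+1+0+0+1+1 mod 2 = 1
  c[2] = d·G[:,2] = (01101000000101100110111111)·(10000000000000000000000000) mod 2 = 0+0+0+0+0+0+0+0+0+0+0+0+0+0+0+0+0+0+0+0+0+0+0+0+0+0 mod 2 = 0
  c[3] = d·G[:,3] = (01101000000101100110111111)·(01110001111000111100001111) mod 2 = 0+1+1+0+0+0+0+0+0+0+0+0+0+0+1+0+0+1+0+0+0+0+1+1+1+1 mod 2 = 0
  c[4] = d·G[:,4] = (01101000000101100110111111)·(01000000000000000000000000) mod 2 = 0+1+0+0+0+0+0+0+0+0+0+0+0+0+0+0+0+0+0+0+0+0+0+0+0+0 mod 2 = 1
  c[5] = d·G[:,5] = (01101000000101100110111111)·(00100000000000000000000000) mod 2 = 0+0+1+0+0+0+0+0+0+0+0+0+0+0+0+0+0+0+0+0+0+0+0+0+0+0 mod 2 = 1
  c[6] = d·G[:,6] = (01101000000101100110111111)·(00010000000000000000000000) mod 2 = 0+0+0+0+0+0+0+0+0+0+0+0+0+0+0+0+0+0+0+0+0+0+0+0+0+0 mod 2 = 0
  c[7] = d·G[:,7] = (01101000000101100110111111)·(00001111111000000011111111) mod 2 = 0+0+0+0+1+0+0+0+0+0+0+0+0+0+0+0+0+0+1+0+1+1+1+1+1+1 mod 2 = 0
  c[8] = d·G[:,8] = (01101000000101100110111111)·(00001000000000000000000000) mod 2 = 0+0+0+0+1+0+0+0+0+0+0+0+0+0+0+0+0+0+0+0+0+0+0+0+0+0 mod 2 = 1
  c[9] = d·G[:,9] = (01101000000101100110111111)·(00000100000000000000000000) mod 2 = 0+0+0+0+0+0+0+0+0+0+0+0+0+0+0+0+0+0+0+0+0+0+0+0+0+0 mod 2 = 0
  c[10] = d·G[:,10] = (01101000000101100110111111)·(00000010000000000000000000) mod 2 = 0+0+0+0+0+0+0+0+0+0+0+0+0+0+0+0+0+0+0+0+0+0+0+0+0+0 mod 2 = 0
  c[11] = d·G[:,11] = (01101000000101100110111111)·(00000001000000000000000000) mod 2 = 0+0+0+0+0+0+0+0+0+0+0+0+0+0+0+0+0+0+0+0+0+0+0+0+0+0 mod 2 = 0
  c[12] = d·G[:,12] = (01101000000101100110111111)·(00000000100000000000000000) mod 2 = 0+0+0+0+0+0+0+0+0+0+0+0+0+0+0+0+0+0+0+0+0+0+0+0+0+0 mod 2 = 0
  c[13] = d·G[:,13] = (01101000000101100110111111)·(00000000010000000000000000) mod 2 = 0+0+0+0+0+0+0+0+0+0+0+0+0+0+0+0+0+0+0+0+0+0+0+0+0+0 mod 2 = 0
  c[14] = d·G[:,14] = (01101000000101100110111111)·(00000000001000000000000000) mod 2 = 0+0+0+0+0+0+0+0+0+0+0+0+0+0+0+0+0+0+0+0+0+0+0+0+0+0 mod 2 = 0
  c[15] = d·G[:,15] = (01101000000101100110111111)·(00000000000111111111111111) mod 2 = 0+0+0+0+0+0+0+0+0+0+0+1+0+1+1+0+0+1+1+0+1+1+1+1+1+1 mod 2 = 1
  c[16] = d·G[:,16] = (01101000000101100110111111)·(00000000000100000000000000) mod 2 = 0+0+0+0+0+0+0+0+0+0+0+1+0+0+0+0+0+0+0+0+0+0+0+0+0+0 mod 2 = 1
  c[17] = d·G[:,17] = (01101000000101100110111111)·(00000000000010000000000000) mod 2 = 0+0+0+0+0+0+0+0+0+0+0+0+0+0+0+0+0+0+0+0+0+0+0+0+0+0 mod 2 = 0
  c[18] = d·G[:,18] = (01101000000101100110111111)·(00000000000001000000000000) mod 2 = 0+0+0+0+0+0+0+0+0+0+0+0+0+1+0+0+0+0+0+0+0+0+0+0+0+0 mod 2 = 1
  c[19] = d·G[:,19] = (01101000000101100110111111)·(00000000000000100000000000) mod 2 = 0+0+0+0+0+0+0+0+0+0+0+0+0+0+1+0+0+0+0+0+0+0+0+0+0+0 mod 2 = 1
  c[20] = d·G[:,20] = (01101000000101100110111111)·(00000000000000010000000000) mod 2 = 0+0+0+0+0+0+0+0+0+0+0+0+0+0+0+0+0+0+0+0+0+0+0+0+0+0 mod 2 = 0
  c[21] = d·G[:,21] = (01101000000101100110111111)·(00000000000000001000000000) mod 2 = 0+0+0+0+0+0+0+0+0+0+0+0+0+0+0+0+0+0+0+0+0+0+0+0+0+0 mod 2 = 0
  c[22] = d·G[:,22] = (01101000000101100110111111)·(00000000000000000100000000) mod 2 = 0+0+0+0+0+0+0+0+0+0+0+0+0+0+0+0+0+1+0+0+0+0+0+0+0+0 mod 2 = 1
  c[23] = d·G[:,23] = (01101000000101100110111111)·(00000000000000000010000000) mod 2 = 0+0+0+0+0+0+0+0+0+0+0+0+0+0+0+0+0+0+1+0+0+0+0+0+0+0 mod 2 = 1
  c[24] = d·G[:,24] = (01101000000101100110111111)·(00000000000000000001000000) mod 2 = 0+0+0+0+0+0+0+0+0+0+0+0+0+0+0+0+0+0+0+0+0+0+0+0+0+0 mod 2 = 0
  c[25] = d·G[:,25] = (01101000000101100110111111)·(00000000000000000000100000) mod 2 = 0+0+0+0+0+0+0+0+0+0+0+0+0+0+0+0+0+0+0+0+1+0+0+0+0+0 mod 2 = 1
  c[26] = d·G[:,26] = (01101000000101100110111111)·(00000000000000000000010000) mod 2 = 0+0+0+0+0+0+0+0+0+0+0+0+0+0+0+0+0+0+0+0+0+1+0+0+0+0 mod 2 = 1
  c[27] = d·G[:,27] = (01101000000101100110111111)·(00000000000000000000001000) mod 2 = 0+0+0+0+0+0+0+0+0+0+0+0+0+0+0+0+0+0+0+0+0+0+1+0+0+0 mod 2 = 1
  c[28] = d·G[:,28] = (01101000000101100110111111)·(00000000000000000000000100) mod 2 = 0+0+0+0+0+0+0+0+0+0+0+0+0+0+0+0+0+0+0+0+0+0+0+1+0+0 mod 2 = 1
  c[29] = d·G[:,29] = (01101000000101100110111111)·(00000000000000000000000010) mod 2 = 0+0+0+0+0+0+0+0+0+0+0+0+0+0+0+0+0+0+0+0+0+0+0+0+1+0 mod 2 = 1
  c[30] = d·G[:,30] = (01101000000101100110111111)·(00000000000000000000000001) mod 2 = 0+0+0+0+0+0+0+0+0+0+0+0+0+0+0+0+0+0+0+0+0+0+0+0+0+1 mod 2 = 1
Codeword = 0100110010000001101100110111111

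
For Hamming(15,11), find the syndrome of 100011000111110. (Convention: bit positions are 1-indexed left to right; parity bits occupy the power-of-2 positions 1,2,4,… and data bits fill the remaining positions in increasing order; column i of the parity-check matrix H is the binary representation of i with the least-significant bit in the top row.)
Syndrome s = H · r^T (mod 2), r = 100011000111110:
  s[0] = (101010101010101)·(100011000111110) mod 2 = 1+0+0+0+1+0+0+0+0+0+1+0+1+0+0 mod 2 = 0
  s[1] = (011001100110011)·(100011000111110) mod 2 = 0+0+0+0+0+1+0+0+0+1+1+0+0+1+0 mod 2 = 0
  s[2] = (000111100001111)·(100011000111110) mod 2 = 0+0+0+0+1+1+0+0+0+0+0+1+1+1+0 mod 2 = 1
  s[3] = (000000011111111)·(100011000111110) mod 2 = 0+0+0+0+0+0+0+0+0+1+1+1+1+1+0 mod 2 = 1
Syndrome = 0011
Non-zero syndrome: error at position 12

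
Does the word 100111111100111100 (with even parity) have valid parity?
Sum of all bits: 1+0+0+1+1+1+1+1+1+1+0+0+1+1+1+1+0+0 = 12; 12 mod 2 = 0. Result is 0 → valid parity.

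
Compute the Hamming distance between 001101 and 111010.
XOR = 110111, count of 1s = 5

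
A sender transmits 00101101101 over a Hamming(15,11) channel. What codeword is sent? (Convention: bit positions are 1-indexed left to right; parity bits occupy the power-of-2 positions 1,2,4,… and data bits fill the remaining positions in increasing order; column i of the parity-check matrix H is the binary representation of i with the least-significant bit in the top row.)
Codeword c = d · G (mod 2), d = 00101101101:
  c[0] = d·G[:,0] = (00101101101)·(11011010101) mod 2 = 0+0+0+0+1+0+0+0+1+0+1 mod 2 = 1
  c[1] = d·G[:,1] = (00101101101)·(10110110011) mod 2 = 0+0+1+0+0+1+0+0+0+0+1 mod 2 = 1
  c[2] = d·G[:,2] = (00101101101)·(10000000000) mod 2 = 0+0+0+0+0+0+0+0+0+0+0 mod 2 = 0
  c[3] = d·G[:,3] = (00101101101)·(01110001111) mod 2 = 0+0+1+0+0+0+0+1+1+0+1 mod 2 = 0
  c[4] = d·G[:,4] = (00101101101)·(01000000000) mod 2 = 0+0+0+0+0+0+0+0+0+0+0 mod 2 = 0
  c[5] = d·G[:,5] = (00101101101)·(00100000000) mod 2 = 0+0+1+0+0+0+0+0+0+0+0 mod 2 = 1
  c[6] = d·G[:,6] = (00101101101)·(00010000000) mod 2 = 0+0+0+0+0+0+0+0+0+0+0 mod 2 = 0
  c[7] = d·G[:,7] = (00101101101)·(00001111111) mod 2 = 0+0+0+0+1+1+0+1+1+0+1 mod 2 = 1
  c[8] = d·G[:,8] = (00101101101)·(00001000000) mod 2 = 0+0+0+0+1+0+0+0+0+0+0 mod 2 = 1
  c[9] = d·G[:,9] = (00101101101)·(00000100000) mod 2 = 0+0+0+0+0+1+0+0+0+0+0 mod 2 = 1
  c[10] = d·G[:,10] = (00101101101)·(00000010000) mod 2 = 0+0+0+0+0+0+0+0+0+0+0 mod 2 = 0
  c[11] = d·G[:,11] = (00101101101)·(00000001000) mod 2 = 0+0+0+0+0+0+0+1+0+0+0 mod 2 = 1
  c[12] = d·G[:,12] = (00101101101)·(00000000100) mod 2 = 0+0+0+0+0+0+0+0+1+0+0 mod 2 = 1
  c[13] = d·G[:,13] = (00101101101)·(00000000010) mod 2 = 0+0+0+0+0+0+0+0+0+0+0 mod 2 = 0
  c[14] = d·G[:,14] = (00101101101)·(00000000001) mod 2 = 0+0+0+0+0+0+0+0+0+0+1 mod 2 = 1
Codeword = 110001011101101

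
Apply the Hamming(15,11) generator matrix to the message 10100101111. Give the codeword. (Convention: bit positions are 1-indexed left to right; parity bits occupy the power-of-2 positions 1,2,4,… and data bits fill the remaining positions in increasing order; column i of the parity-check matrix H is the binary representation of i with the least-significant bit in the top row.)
Codeword c = d · G (mod 2), d = 10100101111:
  c[0] = d·G[:,0] = (10100101111)·(11011010101) mod 2 = 1+0+0+0+0+0+0+0+1+0+1 mod 2 = 1
  c[1] = d·G[:,1] = (10100101111)·(10110110011) mod 2 = 1+0+1+0+0+1+0+0+0+1+1 mod 2 = 1
  c[2] = d·G[:,2] = (10100101111)·(10000000000) mod 2 = 1+0+0+0+0+0+0+0+0+0+0 mod 2 = 1
  c[3] = d·G[:,3] = (10100101111)·(01110001111) mod 2 = 0+0+1+0+0+0+0+1+1+1+1 mod 2 = 1
  c[4] = d·G[:,4] = (10100101111)·(01000000000) mod 2 = 0+0+0+0+0+0+0+0+0+0+0 mod 2 = 0
  c[5] = d·G[:,5] = (10100101111)·(00100000000) mod 2 = 0+0+1+0+0+0+0+0+0+0+0 mod 2 = 1
  c[6] = d·G[:,6] = (10100101111)·(00010000000) mod 2 = 0+0+0+0+0+0+0+0+0+0+0 mod 2 = 0
  c[7] = d·G[:,7] = (10100101111)·(00001111111) mod 2 = 0+0+0+0+0+1+0+1+1+1+1 mod 2 = 1
  c[8] = d·G[:,8] = (10100101111)·(00001000000) mod 2 = 0+0+0+0+0+0+0+0+0+0+0 mod 2 = 0
  c[9] = d·G[:,9] = (10100101111)·(00000100000) mod 2 = 0+0+0+0+0+1+0+0+0+0+0 mod 2 = 1
  c[10] = d·G[:,10] = (10100101111)·(00000010000) mod 2 = 0+0+0+0+0+0+0+0+0+0+0 mod 2 = 0
  c[11] = d·G[:,11] = (10100101111)·(00000001000) mod 2 = 0+0+0+0+0+0+0+1+0+0+0 mod 2 = 1
  c[12] = d·G[:,12] = (10100101111)·(00000000100) mod 2 = 0+0+0+0+0+0+0+0+1+0+0 mod 2 = 1
  c[13] = d·G[:,13] = (10100101111)·(00000000010) mod 2 = 0+0+0+0+0+0+0+0+0+1+0 mod 2 = 1
  c[14] = d·G[:,14] = (10100101111)·(00000000001) mod 2 = 0+0+0+0+0+0+0+0+0+0+1 mod 2 = 1
Codeword = 111101010101111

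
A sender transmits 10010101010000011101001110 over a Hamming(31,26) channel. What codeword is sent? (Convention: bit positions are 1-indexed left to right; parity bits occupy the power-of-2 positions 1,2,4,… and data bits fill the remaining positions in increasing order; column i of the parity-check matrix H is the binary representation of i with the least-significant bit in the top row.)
Codeword c = d · G (mod 2), d = 10010101010000011101001110:
  c[0] = d·G[:,0] = (10010101010000011101001110)·(11011010101101010101010101) mod 2 = 1+0+0+1+0+0+0+0+0+0+0+0+0+0+0+1+0+1+0+1+0+0+0+1+0+0 mod 2 = 0
  c[1] = d·G[:,1] = (10010101010000011101001110)·(10110110011011001100110011) mod 2 = 1+0+0+1+0+1+0+0+0+1+0+0+0+0+0+0+1+1+0+0+0+0+0+0+1+0 mod 2 = 1
  c[2] = d·G[:,2] = (10010101010000011101001110)·(10000000000000000000000000) mod 2 = 1+0+0+0+0+0+0+0+0+0+0+0+0+0+0+0+0+0+0+0+0+0+0+0+0+0 mod 2 = 1
  c[3] = d·G[:,3] = (10010101010000011101001110)·(01110001111000111100001111) mod 2 = 0+0+0+1+0+0+0+1+0+1+0+0+0+0+0+1+1+1+0+0+0+0+1+1+1+0 mod 2 = 1
  c[4] = d·G[:,4] = (10010101010000011101001110)·(01000000000000000000000000) mod 2 = 0+0+0+0+0+0+0+0+0+0+0+0+0+0+0+0+0+0+0+0+0+0+0+0+0+0 mod 2 = 0
  c[5] = d·G[:,5] = (10010101010000011101001110)·(00100000000000000000000000) mod 2 = 0+0+0+0+0+0+0+0+0+0+0+0+0+0+0+0+0+0+0+0+0+0+0+0+0+0 mod 2 = 0
  c[6] = d·G[:,6] = (10010101010000011101001110)·(00010000000000000000000000) mod 2 = 0+0+0+1+0+0+0+0+0+0+0+0+0+0+0+0+0+0+0+0+0+0+0+0+0+0 mod 2 = 1
  c[7] = d·G[:,7] = (10010101010000011101001110)·(00001111111000000011111111) mod 2 = 0+0+0+0+0+1+0+1+0+1+0+0+0+0+0+0+0+0+0+1+0+0+1+1+1+0 mod 2 = 1
  c[8] = d·G[:,8] = (10010101010000011101001110)·(00001000000000000000000000) mod 2 = 0+0+0+0+0+0+0+0+0+0+0+0+0+0+0+0+0+0+0+0+0+0+0+0+0+0 mod 2 = 0
  c[9] = d·G[:,9] = (10010101010000011101001110)·(00000100000000000000000000) mod 2 = 0+0+0+0+0+1+0+0+0+0+0+0+0+0+0+0+0+0+0+0+0+0+0+0+0+0 mod 2 = 1
  c[10] = d·G[:,10] = (10010101010000011101001110)·(00000010000000000000000000) mod 2 = 0+0+0+0+0+0+0+0+0+0+0+0+0+0+0+0+0+0+0+0+0+0+0+0+0+0 mod 2 = 0
  c[11] = d·G[:,11] = (10010101010000011101001110)·(00000001000000000000000000) mod 2 = 0+0+0+0+0+0+0+1+0+0+0+0+0+0+0+0+0+0+0+0+0+0+0+0+0+0 mod 2 = 1
  c[12] = d·G[:,12] = (10010101010000011101001110)·(00000000100000000000000000) mod 2 = 0+0+0+0+0+0+0+0+0+0+0+0+0+0+0+0+0+0+0+0+0+0+0+0+0+0 mod 2 = 0
  c[13] = d·G[:,13] = (10010101010000011101001110)·(00000000010000000000000000) mod 2 = 0+0+0+0+0+0+0+0+0+1+0+0+0+0+0+0+0+0+0+0+0+0+0+0+0+0 mod 2 = 1
  c[14] = d·G[:,14] = (10010101010000011101001110)·(00000000001000000000000000) mod 2 = 0+0+0+0+0+0+0+0+0+0+0+0+0+0+0+0+0+0+0+0+0+0+0+0+0+0 mod 2 = 0
  c[15] = d·G[:,15] = (10010101010000011101001110)·(00000000000111111111111111) mod 2 = 0+0+0+0+0+0+0+0+0+0+0+0+0+0+0+1+1+1+0+1+0+0+1+1+1+0 mod 2 = 1
  c[16] = d·G[:,16] = (10010101010000011101001110)·(00000000000100000000000000) mod 2 = 0+0+0+0+0+0+0+0+0+0+0+0+0+0+0+0+0+0+0+0+0+0+0+0+0+0 mod 2 = 0
  c[17] = d·G[:,17] = (10010101010000011101001110)·(00000000000010000000000000) mod 2 = 0+0+0+0+0+0+0+0+0+0+0+0+0+0+0+0+0+0+0+0+0+0+0+0+0+0 mod 2 = 0
  c[18] = d·G[:,18] = (10010101010000011101001110)·(00000000000001000000000000) mod 2 = 0+0+0+0+0+0+0+0+0+0+0+0+0+0+0+0+0+0+0+0+0+0+0+0+0+0 mod 2 = 0
  c[19] = d·G[:,19] = (10010101010000011101001110)·(00000000000000100000000000) mod 2 = 0+0+0+0+0+0+0+0+0+0+0+0+0+0+0+0+0+0+0+0+0+0+0+0+0+0 mod 2 = 0
  c[20] = d·G[:,20] = (10010101010000011101001110)·(00000000000000010000000000) mod 2 = 0+0+0+0+0+0+0+0+0+0+0+0+0+0+0+1+0+0+0+0+0+0+0+0+0+0 mod 2 = 1
  c[21] = d·G[:,21] = (10010101010000011101001110)·(00000000000000001000000000) mod 2 = 0+0+0+0+0+0+0+0+0+0+0+0+0+0+0+0+1+0+0+0+0+0+0+0+0+0 mod 2 = 1
  c[22] = d·G[:,22] = (10010101010000011101001110)·(00000000000000000100000000) mod 2 = 0+0+0+0+0+0+0+0+0+0+0+0+0+0+0+0+0+1+0+0+0+0+0+0+0+0 mod 2 = 1
  c[23] = d·G[:,23] = (10010101010000011101001110)·(00000000000000000010000000) mod 2 = 0+0+0+0+0+0+0+0+0+0+0+0+0+0+0+0+0+0+0+0+0+0+0+0+0+0 mod 2 = 0
  c[24] = d·G[:,24] = (10010101010000011101001110)·(00000000000000000001000000) mod 2 = 0+0+0+0+0+0+0+0+0+0+0+0+0+0+0+0+0+0+0+1+0+0+0+0+0+0 mod 2 = 1
  c[25] = d·G[:,25] = (10010101010000011101001110)·(00000000000000000000100000) mod 2 = 0+0+0+0+0+0+0+0+0+0+0+0+0+0+0+0+0+0+0+0+0+0+0+0+0+0 mod 2 = 0
  c[26] = d·G[:,26] = (10010101010000011101001110)·(00000000000000000000010000) mod 2 = 0+0+0+0+0+0+0+0+0+0+0+0+0+0+0+0+0+0+0+0+0+0+0+0+0+0 mod 2 = 0
  c[27] = d·G[:,27] = (10010101010000011101001110)·(00000000000000000000001000) mod 2 = 0+0+0+0+0+0+0+0+0+0+0+0+0+0+0+0+0+0+0+0+0+0+1+0+0+0 mod 2 = 1
  c[28] = d·G[:,28] = (10010101010000011101001110)·(00000000000000000000000100) mod 2 = 0+0+0+0+0+0+0+0+0+0+0+0+0+0+0+0+0+0+0+0+0+0+0+1+0+0 mod 2 = 1
  c[29] = d·G[:,29] = (10010101010000011101001110)·(00000000000000000000000010) mod 2 = 0+0+0+0+0+0+0+0+0+0+0+0+0+0+0+0+0+0+0+0+0+0+0+0+1+0 mod 2 = 1
  c[30] = d·G[:,30] = (10010101010000011101001110)·(00000000000000000000000001) mod 2 = 0+0+0+0+0+0+0+0+0+0+0+0+0+0+0+0+0+0+0+0+0+0+0+0+0+0 mod 2 = 0
Codeword = 0111001101010101000011101001110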